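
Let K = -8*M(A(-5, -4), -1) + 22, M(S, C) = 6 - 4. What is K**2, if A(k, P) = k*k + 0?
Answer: 36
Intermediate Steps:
A(k, P) = k**2 (A(k, P) = k**2 + 0 = k**2)
M(S, C) = 2
K = 6 (K = -8*2 + 22 = -16 + 22 = 6)
K**2 = 6**2 = 36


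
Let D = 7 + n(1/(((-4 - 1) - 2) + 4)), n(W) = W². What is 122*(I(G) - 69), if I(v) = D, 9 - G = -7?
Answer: -67954/9 ≈ -7550.4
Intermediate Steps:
G = 16 (G = 9 - 1*(-7) = 9 + 7 = 16)
D = 64/9 (D = 7 + (1/(((-4 - 1) - 2) + 4))² = 7 + (1/((-5 - 2) + 4))² = 7 + (1/(-7 + 4))² = 7 + (1/(-3))² = 7 + (-⅓)² = 7 + ⅑ = 64/9 ≈ 7.1111)
I(v) = 64/9
122*(I(G) - 69) = 122*(64/9 - 69) = 122*(-557/9) = -67954/9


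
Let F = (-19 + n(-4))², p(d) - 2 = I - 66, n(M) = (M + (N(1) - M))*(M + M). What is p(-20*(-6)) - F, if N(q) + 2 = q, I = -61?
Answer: -246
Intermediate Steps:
N(q) = -2 + q
n(M) = -2*M (n(M) = (M + ((-2 + 1) - M))*(M + M) = (M + (-1 - M))*(2*M) = -2*M)
p(d) = -125 (p(d) = 2 + (-61 - 66) = 2 - 127 = -125)
F = 121 (F = (-19 - 2*(-4))² = (-19 + 8)² = (-11)² = 121)
p(-20*(-6)) - F = -125 - 1*121 = -125 - 121 = -246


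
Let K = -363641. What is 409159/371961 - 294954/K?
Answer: 258498372713/135260270001 ≈ 1.9111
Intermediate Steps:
409159/371961 - 294954/K = 409159/371961 - 294954/(-363641) = 409159*(1/371961) - 294954*(-1/363641) = 409159/371961 + 294954/363641 = 258498372713/135260270001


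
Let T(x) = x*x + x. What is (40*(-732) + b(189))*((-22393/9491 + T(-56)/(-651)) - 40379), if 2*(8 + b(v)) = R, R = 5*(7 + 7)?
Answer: 347596899001366/294221 ≈ 1.1814e+9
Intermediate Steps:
R = 70 (R = 5*14 = 70)
b(v) = 27 (b(v) = -8 + (½)*70 = -8 + 35 = 27)
T(x) = x + x² (T(x) = x² + x = x + x²)
(40*(-732) + b(189))*((-22393/9491 + T(-56)/(-651)) - 40379) = (40*(-732) + 27)*((-22393/9491 - 56*(1 - 56)/(-651)) - 40379) = (-29280 + 27)*((-22393*1/9491 - 56*(-55)*(-1/651)) - 40379) = -29253*((-22393/9491 + 3080*(-1/651)) - 40379) = -29253*((-22393/9491 - 440/93) - 40379) = -29253*(-6258589/882663 - 40379) = -29253*(-35647307866/882663) = 347596899001366/294221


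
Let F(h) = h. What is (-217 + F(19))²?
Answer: 39204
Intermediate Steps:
(-217 + F(19))² = (-217 + 19)² = (-198)² = 39204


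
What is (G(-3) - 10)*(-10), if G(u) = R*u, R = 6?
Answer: 280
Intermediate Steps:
G(u) = 6*u
(G(-3) - 10)*(-10) = (6*(-3) - 10)*(-10) = (-18 - 10)*(-10) = -28*(-10) = 280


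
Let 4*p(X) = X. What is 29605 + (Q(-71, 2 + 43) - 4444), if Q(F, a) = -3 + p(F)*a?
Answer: 97437/4 ≈ 24359.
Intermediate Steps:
p(X) = X/4
Q(F, a) = -3 + F*a/4 (Q(F, a) = -3 + (F/4)*a = -3 + F*a/4)
29605 + (Q(-71, 2 + 43) - 4444) = 29605 + ((-3 + (1/4)*(-71)*(2 + 43)) - 4444) = 29605 + ((-3 + (1/4)*(-71)*45) - 4444) = 29605 + ((-3 - 3195/4) - 4444) = 29605 + (-3207/4 - 4444) = 29605 - 20983/4 = 97437/4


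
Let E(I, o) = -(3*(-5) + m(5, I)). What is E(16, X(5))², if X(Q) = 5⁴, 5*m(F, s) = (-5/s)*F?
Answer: 60025/256 ≈ 234.47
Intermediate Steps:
m(F, s) = -F/s (m(F, s) = ((-5/s)*F)/5 = (-5*F/s)/5 = -F/s)
X(Q) = 625
E(I, o) = 15 + 5/I (E(I, o) = -(3*(-5) - 1*5/I) = -(-15 - 5/I) = 15 + 5/I)
E(16, X(5))² = (15 + 5/16)² = (245/16)² = 60025/256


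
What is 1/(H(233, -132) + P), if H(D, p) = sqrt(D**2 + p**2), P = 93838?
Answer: 93838/8805498531 - sqrt(71713)/8805498531 ≈ 1.0626e-5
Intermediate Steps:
1/(H(233, -132) + P) = 1/(sqrt(233**2 + (-132)**2) + 93838) = 1/(sqrt(54289 + 17424) + 93838) = 1/(sqrt(71713) + 93838) = 1/(93838 + sqrt(71713))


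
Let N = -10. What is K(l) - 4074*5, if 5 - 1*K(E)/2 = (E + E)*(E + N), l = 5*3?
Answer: -20660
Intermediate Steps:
l = 15
K(E) = 10 - 4*E*(-10 + E) (K(E) = 10 - 2*(E + E)*(E - 10) = 10 - 2*2*E*(-10 + E) = 10 - 4*E*(-10 + E))
K(l) - 4074*5 = (10 - 4*15² + 40*15) - 4074*5 = (10 - 4*225 + 600) - 194*105 = (10 - 900 + 600) - 20370 = -290 - 20370 = -20660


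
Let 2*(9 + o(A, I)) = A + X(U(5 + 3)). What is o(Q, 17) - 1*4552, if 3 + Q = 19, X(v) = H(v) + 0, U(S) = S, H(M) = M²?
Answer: -4521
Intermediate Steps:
X(v) = v² (X(v) = v² + 0 = v²)
Q = 16 (Q = -3 + 19 = 16)
o(A, I) = 23 + A/2 (o(A, I) = -9 + (A + (5 + 3)²)/2 = -9 + (A + 8²)/2 = -9 + (A + 64)/2 = -9 + (64 + A)/2 = -9 + (32 + A/2) = 23 + A/2)
o(Q, 17) - 1*4552 = (23 + (½)*16) - 1*4552 = (23 + 8) - 4552 = 31 - 4552 = -4521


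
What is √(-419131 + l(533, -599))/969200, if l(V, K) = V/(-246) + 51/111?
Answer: I*√20656536342/215162400 ≈ 0.00066798*I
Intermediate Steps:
l(V, K) = 17/37 - V/246 (l(V, K) = V*(-1/246) + 51*(1/111) = -V/246 + 17/37 = 17/37 - V/246)
√(-419131 + l(533, -599))/969200 = √(-419131 + (17/37 - 1/246*533))/969200 = √(-419131 + (17/37 - 13/6))*(1/969200) = √(-419131 - 379/222)*(1/969200) = √(-93047461/222)*(1/969200) = (I*√20656536342/222)*(1/969200) = I*√20656536342/215162400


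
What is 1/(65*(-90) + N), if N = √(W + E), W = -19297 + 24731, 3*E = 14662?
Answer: -8775/51318268 - √23223/51318268 ≈ -0.00017396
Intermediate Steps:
E = 14662/3 (E = (⅓)*14662 = 14662/3 ≈ 4887.3)
W = 5434
N = 2*√23223/3 (N = √(5434 + 14662/3) = √(30964/3) = 2*√23223/3 ≈ 101.59)
1/(65*(-90) + N) = 1/(65*(-90) + 2*√23223/3) = 1/(-5850 + 2*√23223/3)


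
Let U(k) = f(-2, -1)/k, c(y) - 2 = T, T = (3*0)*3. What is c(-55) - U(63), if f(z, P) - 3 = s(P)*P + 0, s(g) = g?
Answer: 122/63 ≈ 1.9365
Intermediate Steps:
T = 0 (T = 0*3 = 0)
c(y) = 2 (c(y) = 2 + 0 = 2)
f(z, P) = 3 + P**2 (f(z, P) = 3 + (P*P + 0) = 3 + (P**2 + 0) = 3 + P**2)
U(k) = 4/k (U(k) = (3 + (-1)**2)/k = (3 + 1)/k = 4/k)
c(-55) - U(63) = 2 - 4/63 = 122/63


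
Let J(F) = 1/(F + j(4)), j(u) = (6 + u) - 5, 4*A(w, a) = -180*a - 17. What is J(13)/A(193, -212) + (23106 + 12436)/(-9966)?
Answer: -2033514437/570199707 ≈ -3.5663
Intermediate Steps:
A(w, a) = -17/4 - 45*a (A(w, a) = (-180*a - 17)/4 = (-17 - 180*a)/4 = -17/4 - 45*a)
j(u) = 1 + u
J(F) = 1/(5 + F) (J(F) = 1/(F + (1 + 4)) = 1/(F + 5) = 1/(5 + F))
J(13)/A(193, -212) + (23106 + 12436)/(-9966) = 1/((5 + 13)*(-17/4 - 45*(-212))) + (23106 + 12436)/(-9966) = 1/(18*(-17/4 + 9540)) + 35542*(-1/9966) = 1/(18*(38143/4)) - 17771/4983 = (1/18)*(4/38143) - 17771/4983 = 2/343287 - 17771/4983 = -2033514437/570199707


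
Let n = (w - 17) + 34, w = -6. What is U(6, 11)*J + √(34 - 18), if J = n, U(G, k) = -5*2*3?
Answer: -326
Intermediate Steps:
U(G, k) = -30 (U(G, k) = -10*3 = -30)
n = 11 (n = (-6 - 17) + 34 = -23 + 34 = 11)
J = 11
U(6, 11)*J + √(34 - 18) = -30*11 + √(34 - 18) = -330 + √16 = -330 + 4 = -326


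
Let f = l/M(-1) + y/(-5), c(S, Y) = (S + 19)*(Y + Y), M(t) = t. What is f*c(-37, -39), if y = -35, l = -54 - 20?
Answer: 113724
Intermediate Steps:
l = -74
c(S, Y) = 2*Y*(19 + S) (c(S, Y) = (19 + S)*(2*Y) = 2*Y*(19 + S))
f = 81 (f = -74/(-1) - 35/(-5) = -74*(-1) - 35*(-1/5) = 74 + 7 = 81)
f*c(-37, -39) = 81*(2*(-39)*(19 - 37)) = 81*(2*(-39)*(-18)) = 81*1404 = 113724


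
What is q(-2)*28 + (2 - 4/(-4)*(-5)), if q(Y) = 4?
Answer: 109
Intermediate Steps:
q(-2)*28 + (2 - 4/(-4)*(-5)) = 4*28 + (2 - 4/(-4)*(-5)) = 112 + (2 - 4*(-1/4)*(-5)) = 112 + (2 + 1*(-5)) = 112 + (2 - 5) = 112 - 3 = 109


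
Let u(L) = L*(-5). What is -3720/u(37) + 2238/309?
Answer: 104234/3811 ≈ 27.351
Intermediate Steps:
u(L) = -5*L
-3720/u(37) + 2238/309 = -3720/((-5*37)) + 2238/309 = -3720/(-185) + 2238*(1/309) = -3720*(-1/185) + 746/103 = 744/37 + 746/103 = 104234/3811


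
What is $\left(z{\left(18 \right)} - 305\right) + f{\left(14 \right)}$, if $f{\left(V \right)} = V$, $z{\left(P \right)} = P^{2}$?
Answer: $33$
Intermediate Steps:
$\left(z{\left(18 \right)} - 305\right) + f{\left(14 \right)} = \left(18^{2} - 305\right) + 14 = \left(324 - 305\right) + 14 = 19 + 14 = 33$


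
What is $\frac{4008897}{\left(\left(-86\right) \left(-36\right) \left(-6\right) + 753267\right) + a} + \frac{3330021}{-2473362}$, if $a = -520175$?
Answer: $\frac{1533518452813}{88429287132} \approx 17.342$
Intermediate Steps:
$\frac{4008897}{\left(\left(-86\right) \left(-36\right) \left(-6\right) + 753267\right) + a} + \frac{3330021}{-2473362} = \frac{4008897}{\left(\left(-86\right) \left(-36\right) \left(-6\right) + 753267\right) - 520175} + \frac{3330021}{-2473362} = \frac{4008897}{\left(3096 \left(-6\right) + 753267\right) - 520175} + 3330021 \left(- \frac{1}{2473362}\right) = \frac{4008897}{\left(-18576 + 753267\right) - 520175} - \frac{1110007}{824454} = \frac{4008897}{734691 - 520175} - \frac{1110007}{824454} = \frac{4008897}{214516} - \frac{1110007}{824454} = \frac{1533518452813}{88429287132}$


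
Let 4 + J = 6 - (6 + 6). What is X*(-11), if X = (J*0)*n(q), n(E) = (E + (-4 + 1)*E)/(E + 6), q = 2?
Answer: 0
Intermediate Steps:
n(E) = -2*E/(6 + E) (n(E) = (E - 3*E)/(6 + E) = (-2*E)/(6 + E) = -2*E/(6 + E))
J = -10 (J = -4 + (6 - (6 + 6)) = -4 + (6 - 1*12) = -4 + (6 - 12) = -4 - 6 = -10)
X = 0 (X = (-10*0)*(-2*2/(6 + 2)) = 0*(-2*2/8) = 0*(-2*2*⅛) = 0*(-½) = 0)
X*(-11) = 0*(-11) = 0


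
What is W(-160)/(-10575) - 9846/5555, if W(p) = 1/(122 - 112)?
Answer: -208244011/117488250 ≈ -1.7725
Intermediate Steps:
W(p) = 1/10
W(-160)/(-10575) - 9846/5555 = (1/10)/(-10575) - 9846/5555 = (1/10)*(-1/10575) - 9846*1/5555 = -1/105750 - 9846/5555 = -208244011/117488250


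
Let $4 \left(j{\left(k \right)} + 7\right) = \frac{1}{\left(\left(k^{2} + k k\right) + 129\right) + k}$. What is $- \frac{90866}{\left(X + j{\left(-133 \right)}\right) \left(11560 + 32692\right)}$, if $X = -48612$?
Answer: $\frac{139751908}{3308988525063} \approx 4.2234 \cdot 10^{-5}$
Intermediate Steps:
$j{\left(k \right)} = -7 + \frac{1}{4 \left(129 + k + 2 k^{2}\right)}$ ($j{\left(k \right)} = -7 + \frac{1}{4 \left(\left(\left(k^{2} + k k\right) + 129\right) + k\right)} = -7 + \frac{1}{4 \left(\left(\left(k^{2} + k^{2}\right) + 129\right) + k\right)} = -7 + \frac{1}{4 \left(\left(2 k^{2} + 129\right) + k\right)} = -7 + \frac{1}{4 \left(\left(129 + 2 k^{2}\right) + k\right)} = -7 + \frac{1}{4 \left(129 + k + 2 k^{2}\right)}$)
$- \frac{90866}{\left(X + j{\left(-133 \right)}\right) \left(11560 + 32692\right)} = - \frac{90866}{\left(-48612 + \frac{-3611 - 56 \left(-133\right)^{2} - -3724}{4 \left(129 - 133 + 2 \left(-133\right)^{2}\right)}\right) \left(11560 + 32692\right)} = - \frac{90866}{\left(-48612 + \frac{-3611 - 990584 + 3724}{4 \left(129 - 133 + 2 \cdot 17689\right)}\right) 44252} = - \frac{90866}{\left(-48612 + \frac{-3611 - 990584 + 3724}{4 \left(129 - 133 + 35378\right)}\right) 44252} = - \frac{90866}{\left(-48612 + \frac{1}{4} \cdot \frac{1}{35374} \left(-990471\right)\right) 44252} = - \frac{90866}{\left(-48612 - \frac{990471}{141496}\right) 44252} = - \frac{90866}{\left(- \frac{6879394023}{141496}\right) 44252} = - \frac{90866}{- \frac{3308988525063}{1538}} = \left(-90866\right) \left(- \frac{1538}{3308988525063}\right) = \frac{139751908}{3308988525063}$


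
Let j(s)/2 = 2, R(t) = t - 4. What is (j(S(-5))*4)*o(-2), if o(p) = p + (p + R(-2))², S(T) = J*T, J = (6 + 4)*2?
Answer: 992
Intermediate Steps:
J = 20 (J = 10*2 = 20)
R(t) = -4 + t
S(T) = 20*T
j(s) = 4 (j(s) = 2*2 = 4)
o(p) = p + (-6 + p)² (o(p) = p + (p + (-4 - 2))² = p + (p - 6)² = p + (-6 + p)²)
(j(S(-5))*4)*o(-2) = (4*4)*(-2 + (-6 - 2)²) = 16*(-2 + (-8)²) = 16*(-2 + 64) = 16*62 = 992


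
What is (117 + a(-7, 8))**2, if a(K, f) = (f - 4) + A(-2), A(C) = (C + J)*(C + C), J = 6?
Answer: 11025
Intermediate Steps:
A(C) = 2*C*(6 + C) (A(C) = (C + 6)*(C + C) = (6 + C)*(2*C) = 2*C*(6 + C))
a(K, f) = -20 + f (a(K, f) = (f - 4) + 2*(-2)*(6 - 2) = (-4 + f) + 2*(-2)*4 = (-4 + f) - 16 = -20 + f)
(117 + a(-7, 8))**2 = (117 + (-20 + 8))**2 = (117 - 12)**2 = 105**2 = 11025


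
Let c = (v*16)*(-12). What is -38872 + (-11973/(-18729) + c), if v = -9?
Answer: -231886001/6243 ≈ -37143.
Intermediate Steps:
c = 1728 (c = -9*16*(-12) = -144*(-12) = 1728)
-38872 + (-11973/(-18729) + c) = -38872 + (-11973/(-18729) + 1728) = -38872 + (-11973*(-1/18729) + 1728) = -38872 + (3991/6243 + 1728) = -38872 + 10791895/6243 = -231886001/6243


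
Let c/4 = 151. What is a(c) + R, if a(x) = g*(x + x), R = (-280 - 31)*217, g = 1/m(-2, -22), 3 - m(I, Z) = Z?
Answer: -1685967/25 ≈ -67439.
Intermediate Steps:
c = 604 (c = 4*151 = 604)
m(I, Z) = 3 - Z
g = 1/25 (g = 1/(3 - 1*(-22)) = 1/(3 + 22) = 1/25 ≈ 0.040000)
R = -67487 (R = -311*217 = -67487)
a(x) = 2*x/25 (a(x) = (x + x)/25 = (2*x)/25 = 2*x/25)
a(c) + R = (2/25)*604 - 67487 = 1208/25 - 67487 = -1685967/25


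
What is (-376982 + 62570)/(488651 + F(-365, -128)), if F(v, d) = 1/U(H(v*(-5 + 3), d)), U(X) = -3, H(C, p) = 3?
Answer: -235809/366488 ≈ -0.64343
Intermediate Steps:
F(v, d) = -⅓ (F(v, d) = 1/(-3) = -⅓)
(-376982 + 62570)/(488651 + F(-365, -128)) = (-376982 + 62570)/(488651 - ⅓) = -314412/1465952/3 = -314412*3/1465952 = -235809/366488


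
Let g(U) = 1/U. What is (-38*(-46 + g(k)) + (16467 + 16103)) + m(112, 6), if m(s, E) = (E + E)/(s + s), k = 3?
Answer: 5763305/168 ≈ 34305.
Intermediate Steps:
m(s, E) = E/s (m(s, E) = (2*E)/((2*s)) = (2*E)*(1/(2*s)) = E/s)
(-38*(-46 + g(k)) + (16467 + 16103)) + m(112, 6) = (-38*(-46 + 1/3) + (16467 + 16103)) + 6/112 = (-38*(-46 + ⅓) + 32570) + 6*(1/112) = (-38*(-137/3) + 32570) + 3/56 = (5206/3 + 32570) + 3/56 = 102916/3 + 3/56 = 5763305/168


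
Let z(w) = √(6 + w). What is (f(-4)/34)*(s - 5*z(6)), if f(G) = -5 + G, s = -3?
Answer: 27/34 + 45*√3/17 ≈ 5.3790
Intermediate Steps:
(f(-4)/34)*(s - 5*z(6)) = ((-5 - 4)/34)*(-3 - 5*√(6 + 6)) = ((1/34)*(-9))*(-3 - 10*√3) = -9*(-3 - 10*√3)/34 = 27/34 + 45*√3/17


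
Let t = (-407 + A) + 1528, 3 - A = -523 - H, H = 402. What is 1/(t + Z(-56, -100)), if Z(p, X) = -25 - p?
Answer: 1/2080 ≈ 0.00048077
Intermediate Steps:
A = 928 (A = 3 - (-523 - 1*402) = 3 - (-523 - 402) = 3 - 1*(-925) = 3 + 925 = 928)
t = 2049 (t = (-407 + 928) + 1528 = 521 + 1528 = 2049)
1/(t + Z(-56, -100)) = 1/(2049 + (-25 - 1*(-56))) = 1/(2049 + (-25 + 56)) = 1/(2049 + 31) = 1/2080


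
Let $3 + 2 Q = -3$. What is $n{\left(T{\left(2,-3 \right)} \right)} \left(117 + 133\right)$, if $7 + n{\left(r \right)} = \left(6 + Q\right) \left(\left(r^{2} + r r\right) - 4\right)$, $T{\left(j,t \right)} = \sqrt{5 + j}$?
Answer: $5750$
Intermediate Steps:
$Q = -3$ ($Q = - \frac{3}{2} + \frac{1}{2} \left(-3\right) = - \frac{3}{2} - \frac{3}{2} = -3$)
$n{\left(r \right)} = -19 + 6 r^{2}$ ($n{\left(r \right)} = -7 + \left(6 - 3\right) \left(\left(r^{2} + r r\right) - 4\right) = -7 + 3 \left(\left(r^{2} + r^{2}\right) - 4\right) = -7 + 3 \left(2 r^{2} - 4\right) = -7 + 3 \left(-4 + 2 r^{2}\right) = -7 + \left(-12 + 6 r^{2}\right) = -19 + 6 r^{2}$)
$n{\left(T{\left(2,-3 \right)} \right)} \left(117 + 133\right) = \left(-19 + 6 \left(\sqrt{5 + 2}\right)^{2}\right) \left(117 + 133\right) = \left(-19 + 6 \left(\sqrt{7}\right)^{2}\right) 250 = \left(-19 + 6 \cdot 7\right) 250 = \left(-19 + 42\right) 250 = 23 \cdot 250 = 5750$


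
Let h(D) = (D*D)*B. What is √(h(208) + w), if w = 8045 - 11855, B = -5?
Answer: I*√220130 ≈ 469.18*I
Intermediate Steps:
w = -3810
h(D) = -5*D² (h(D) = (D*D)*(-5) = D²*(-5) = -5*D²)
√(h(208) + w) = √(-5*208² - 3810) = √(-5*43264 - 3810) = √(-216320 - 3810) = √(-220130) = I*√220130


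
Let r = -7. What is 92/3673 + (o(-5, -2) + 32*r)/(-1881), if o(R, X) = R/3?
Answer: 3005777/20726739 ≈ 0.14502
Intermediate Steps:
o(R, X) = R/3 (o(R, X) = R*(⅓) = R/3)
92/3673 + (o(-5, -2) + 32*r)/(-1881) = 92/3673 + ((⅓)*(-5) + 32*(-7))/(-1881) = 92*(1/3673) + (-5/3 - 224)*(-1/1881) = 92/3673 - 677/3*(-1/1881) = 92/3673 + 677/5643 = 3005777/20726739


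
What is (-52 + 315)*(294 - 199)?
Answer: 24985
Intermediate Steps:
(-52 + 315)*(294 - 199) = 263*95 = 24985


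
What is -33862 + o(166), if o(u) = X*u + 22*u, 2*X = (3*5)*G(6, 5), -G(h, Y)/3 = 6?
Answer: -52620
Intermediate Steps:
G(h, Y) = -18 (G(h, Y) = -3*6 = -18)
X = -135 (X = ((3*5)*(-18))/2 = (15*(-18))/2 = (½)*(-270) = -135)
o(u) = -113*u (o(u) = -135*u + 22*u = -113*u)
-33862 + o(166) = -33862 - 113*166 = -33862 - 18758 = -52620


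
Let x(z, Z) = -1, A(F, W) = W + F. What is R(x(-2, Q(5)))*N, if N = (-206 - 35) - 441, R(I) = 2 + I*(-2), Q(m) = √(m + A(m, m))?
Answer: -2728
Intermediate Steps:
A(F, W) = F + W
Q(m) = √3*√m (Q(m) = √(m + (m + m)) = √(m + 2*m) = √(3*m) = √3*√m)
R(I) = 2 - 2*I
N = -682 (N = -241 - 441 = -682)
R(x(-2, Q(5)))*N = (2 - 2*(-1))*(-682) = (2 + 2)*(-682) = 4*(-682) = -2728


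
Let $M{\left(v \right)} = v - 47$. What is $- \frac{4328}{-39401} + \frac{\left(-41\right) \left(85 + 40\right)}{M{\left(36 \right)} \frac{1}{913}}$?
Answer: $\frac{16760204703}{39401} \approx 4.2538 \cdot 10^{5}$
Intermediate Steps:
$M{\left(v \right)} = -47 + v$
$- \frac{4328}{-39401} + \frac{\left(-41\right) \left(85 + 40\right)}{M{\left(36 \right)} \frac{1}{913}} = - \frac{4328}{-39401} + \frac{\left(-41\right) \left(85 + 40\right)}{\left(-47 + 36\right) \frac{1}{913}} = \left(-4328\right) \left(- \frac{1}{39401}\right) + \frac{\left(-41\right) 125}{\left(-11\right) \frac{1}{913}} = \frac{4328}{39401} - \frac{5125}{- \frac{1}{83}} = \frac{4328}{39401} - -425375 = \frac{4328}{39401} + 425375 = \frac{16760204703}{39401}$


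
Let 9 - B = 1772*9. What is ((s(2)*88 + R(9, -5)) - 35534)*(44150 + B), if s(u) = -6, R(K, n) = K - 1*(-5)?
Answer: -1016950128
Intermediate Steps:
R(K, n) = 5 + K (R(K, n) = K + 5 = 5 + K)
B = -15939 (B = 9 - 1772*9 = 9 - 1*15948 = 9 - 15948 = -15939)
((s(2)*88 + R(9, -5)) - 35534)*(44150 + B) = ((-6*88 + (5 + 9)) - 35534)*(44150 - 15939) = ((-528 + 14) - 35534)*28211 = (-514 - 35534)*28211 = -36048*28211 = -1016950128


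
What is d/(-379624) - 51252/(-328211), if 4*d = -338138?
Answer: 94403284055/249193545328 ≈ 0.37884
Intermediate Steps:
d = -169069/2 (d = (¼)*(-338138) = -169069/2 ≈ -84535.)
d/(-379624) - 51252/(-328211) = -169069/2/(-379624) - 51252/(-328211) = -169069/2*(-1/379624) - 51252*(-1/328211) = 169069/759248 + 51252/328211 = 94403284055/249193545328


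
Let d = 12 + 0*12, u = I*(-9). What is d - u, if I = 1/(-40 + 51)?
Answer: 141/11 ≈ 12.818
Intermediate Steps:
I = 1/11 ≈ 0.090909
u = -9/11 (u = (1/11)*(-9) = -9/11 ≈ -0.81818)
d = 12 (d = 12 + 0 = 12)
d - u = 12 - 1*(-9/11) = 12 + 9/11 = 141/11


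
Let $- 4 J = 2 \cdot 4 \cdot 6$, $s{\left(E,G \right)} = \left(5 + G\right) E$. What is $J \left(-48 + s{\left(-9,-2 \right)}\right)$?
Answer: $900$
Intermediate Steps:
$s{\left(E,G \right)} = E \left(5 + G\right)$
$J = -12$ ($J = - \frac{2 \cdot 4 \cdot 6}{4} = - \frac{8 \cdot 6}{4} = \left(- \frac{1}{4}\right) 48 = -12$)
$J \left(-48 + s{\left(-9,-2 \right)}\right) = - 12 \left(-48 - 9 \left(5 - 2\right)\right) = - 12 \left(-48 - 27\right) = \left(-12\right) \left(-75\right) = 900$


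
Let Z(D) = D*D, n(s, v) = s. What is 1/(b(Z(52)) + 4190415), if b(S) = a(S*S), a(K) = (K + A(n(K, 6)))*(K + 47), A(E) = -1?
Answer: 1/53460069056160 ≈ 1.8706e-14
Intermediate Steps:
Z(D) = D²
a(K) = (-1 + K)*(47 + K) (a(K) = (K - 1)*(K + 47) = (-1 + K)*(47 + K))
b(S) = -47 + S⁴ + 46*S² (b(S) = -47 + (S*S)² + 46*(S*S) = -47 + (S²)² + 46*S² = -47 + S⁴ + 46*S²)
1/(b(Z(52)) + 4190415) = 1/((-47 + (52²)⁴ + 46*(52²)²) + 4190415) = 1/((-47 + 2704⁴ + 46*2704²) + 4190415) = 1/((-47 + 53459728531456 + 46*7311616) + 4190415) = 1/((-47 + 53459728531456 + 336334336) + 4190415) = 1/(53460064865745 + 4190415) = 1/53460069056160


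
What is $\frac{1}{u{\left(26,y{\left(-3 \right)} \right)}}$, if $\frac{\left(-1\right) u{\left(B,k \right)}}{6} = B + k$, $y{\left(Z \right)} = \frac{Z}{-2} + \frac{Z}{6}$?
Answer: $- \frac{1}{162} \approx -0.0061728$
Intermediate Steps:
$y{\left(Z \right)} = - \frac{Z}{3}$ ($y{\left(Z \right)} = Z \left(- \frac{1}{2}\right) + Z \frac{1}{6} = - \frac{Z}{2} + \frac{Z}{6} = - \frac{Z}{3}$)
$u{\left(B,k \right)} = - 6 B - 6 k$ ($u{\left(B,k \right)} = - 6 \left(B + k\right) = - 6 B - 6 k$)
$\frac{1}{u{\left(26,y{\left(-3 \right)} \right)}} = \frac{1}{\left(-6\right) 26 - 6 \left(\left(- \frac{1}{3}\right) \left(-3\right)\right)} = \frac{1}{-156 - 6} = \frac{1}{-162} = - \frac{1}{162}$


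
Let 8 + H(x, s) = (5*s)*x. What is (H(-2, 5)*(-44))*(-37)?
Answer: -94424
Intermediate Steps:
H(x, s) = -8 + 5*s*x (H(x, s) = -8 + (5*s)*x = -8 + 5*s*x)
(H(-2, 5)*(-44))*(-37) = ((-8 + 5*5*(-2))*(-44))*(-37) = ((-8 - 50)*(-44))*(-37) = -58*(-44)*(-37) = 2552*(-37) = -94424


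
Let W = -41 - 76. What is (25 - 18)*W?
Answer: -819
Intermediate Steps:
W = -117
(25 - 18)*W = (25 - 18)*(-117) = 7*(-117) = -819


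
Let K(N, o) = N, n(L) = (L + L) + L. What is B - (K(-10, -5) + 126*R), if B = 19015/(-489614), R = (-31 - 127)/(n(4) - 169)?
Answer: -8981526887/76869398 ≈ -116.84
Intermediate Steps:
n(L) = 3*L (n(L) = 2*L + L = 3*L)
R = 158/157 (R = (-31 - 127)/(3*4 - 169) = -158/(12 - 169) = -158/(-157) = -158*(-1/157) = 158/157 ≈ 1.0064)
B = -19015/489614 (B = 19015*(-1/489614) = -19015/489614 ≈ -0.038837)
B - (K(-10, -5) + 126*R) = -19015/489614 - (-10 + 126*(158/157)) = -19015/489614 - (-10 + 19908/157) = -19015/489614 - 1*18338/157 = -19015/489614 - 18338/157 = -8981526887/76869398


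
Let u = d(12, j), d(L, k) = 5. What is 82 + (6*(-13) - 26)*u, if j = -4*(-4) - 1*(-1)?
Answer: -438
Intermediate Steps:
j = 17 (j = 16 + 1 = 17)
u = 5
82 + (6*(-13) - 26)*u = 82 + (6*(-13) - 26)*5 = 82 + (-78 - 26)*5 = 82 - 104*5 = 82 - 520 = -438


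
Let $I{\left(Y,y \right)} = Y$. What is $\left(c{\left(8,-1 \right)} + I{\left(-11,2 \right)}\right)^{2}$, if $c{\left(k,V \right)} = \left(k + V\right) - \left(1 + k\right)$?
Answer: $169$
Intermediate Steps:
$c{\left(k,V \right)} = -1 + V$ ($c{\left(k,V \right)} = \left(V + k\right) - \left(1 + k\right) = -1 + V$)
$\left(c{\left(8,-1 \right)} + I{\left(-11,2 \right)}\right)^{2} = \left(\left(-1 - 1\right) - 11\right)^{2} = \left(-2 - 11\right)^{2} = \left(-13\right)^{2} = 169$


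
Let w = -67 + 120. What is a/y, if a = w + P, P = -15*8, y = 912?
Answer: -67/912 ≈ -0.073465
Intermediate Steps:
w = 53
P = -120
a = -67 (a = 53 - 120 = -67)
a/y = -67/912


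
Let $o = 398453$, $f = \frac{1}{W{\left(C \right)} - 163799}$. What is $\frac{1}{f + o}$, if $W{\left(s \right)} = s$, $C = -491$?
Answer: $\frac{164290}{65461843369} \approx 2.5097 \cdot 10^{-6}$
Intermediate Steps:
$f = - \frac{1}{164290}$ ($f = \frac{1}{-491 - 163799} = \frac{1}{-164290} = - \frac{1}{164290} \approx -6.0868 \cdot 10^{-6}$)
$\frac{1}{f + o} = \frac{1}{- \frac{1}{164290} + 398453} = \frac{1}{\frac{65461843369}{164290}} = \frac{164290}{65461843369}$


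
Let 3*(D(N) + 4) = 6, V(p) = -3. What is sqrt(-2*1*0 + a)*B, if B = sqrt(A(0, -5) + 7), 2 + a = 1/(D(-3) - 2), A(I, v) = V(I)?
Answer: 3*I ≈ 3.0*I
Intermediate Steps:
D(N) = -2 (D(N) = -4 + (1/3)*6 = -4 + 2 = -2)
A(I, v) = -3
a = -9/4 (a = -2 + 1/(-2 - 2) = -2 + 1/(-4) = -2 - 1/4 = -9/4 ≈ -2.2500)
B = 2 (B = sqrt(-3 + 7) = sqrt(4) = 2)
sqrt(-2*1*0 + a)*B = sqrt(-2*1*0 - 9/4)*2 = sqrt(-2*0 - 9/4)*2 = sqrt(0 - 9/4)*2 = sqrt(-9/4)*2 = (3*I/2)*2 = 3*I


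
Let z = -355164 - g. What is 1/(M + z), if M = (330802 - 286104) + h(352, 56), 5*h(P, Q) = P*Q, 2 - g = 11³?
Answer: -5/1525973 ≈ -3.2766e-6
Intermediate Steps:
g = -1329 (g = 2 - 1*11³ = 2 - 1*1331 = 2 - 1331 = -1329)
h(P, Q) = P*Q/5 (h(P, Q) = (P*Q)/5 = P*Q/5)
M = 243202/5 (M = (330802 - 286104) + (⅕)*352*56 = 44698 + 19712/5 = 243202/5 ≈ 48640.)
z = -353835 (z = -355164 - 1*(-1329) = -355164 + 1329 = -353835)
1/(M + z) = 1/(243202/5 - 353835) = 1/(-1525973/5) = -5/1525973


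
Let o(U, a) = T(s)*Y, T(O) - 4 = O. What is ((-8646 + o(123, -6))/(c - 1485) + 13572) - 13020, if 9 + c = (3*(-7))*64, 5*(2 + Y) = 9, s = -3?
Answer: 7876111/14190 ≈ 555.05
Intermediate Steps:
T(O) = 4 + O
Y = -⅕ (Y = -2 + (⅕)*9 = -2 + 9/5 = -⅕ ≈ -0.20000)
o(U, a) = -⅕ (o(U, a) = (4 - 3)*(-⅕) = 1*(-⅕) = -⅕)
c = -1353 (c = -9 + (3*(-7))*64 = -9 - 21*64 = -9 - 1344 = -1353)
((-8646 + o(123, -6))/(c - 1485) + 13572) - 13020 = ((-8646 - ⅕)/(-1353 - 1485) + 13572) - 13020 = (-43231/5/(-2838) + 13572) - 13020 = (-43231/5*(-1/2838) + 13572) - 13020 = (43231/14190 + 13572) - 13020 = 192629911/14190 - 13020 = 7876111/14190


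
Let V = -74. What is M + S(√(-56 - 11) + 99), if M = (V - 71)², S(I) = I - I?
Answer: 21025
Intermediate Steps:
S(I) = 0
M = 21025 (M = (-74 - 71)² = (-145)² = 21025)
M + S(√(-56 - 11) + 99) = 21025 + 0 = 21025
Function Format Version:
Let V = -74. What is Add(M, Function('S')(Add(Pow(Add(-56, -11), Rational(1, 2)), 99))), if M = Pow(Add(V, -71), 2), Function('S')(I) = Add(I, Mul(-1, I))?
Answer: 21025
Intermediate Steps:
Function('S')(I) = 0
M = 21025 (M = Pow(Add(-74, -71), 2) = Pow(-145, 2) = 21025)
Add(M, Function('S')(Add(Pow(Add(-56, -11), Rational(1, 2)), 99))) = Add(21025, 0) = 21025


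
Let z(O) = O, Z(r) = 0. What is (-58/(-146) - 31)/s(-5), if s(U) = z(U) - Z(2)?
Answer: 2234/365 ≈ 6.1205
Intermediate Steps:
s(U) = U (s(U) = U - 1*0 = U + 0 = U)
(-58/(-146) - 31)/s(-5) = (-58/(-146) - 31)/(-5) = -(-58*(-1/146) - 31)/5 = -(29/73 - 31)/5 = -⅕*(-2234/73) = 2234/365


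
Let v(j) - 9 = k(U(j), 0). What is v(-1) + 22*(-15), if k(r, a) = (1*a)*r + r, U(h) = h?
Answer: -322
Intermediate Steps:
k(r, a) = r + a*r (k(r, a) = a*r + r = r + a*r)
v(j) = 9 + j (v(j) = 9 + j*(1 + 0) = 9 + j*1 = 9 + j)
v(-1) + 22*(-15) = (9 - 1) + 22*(-15) = 8 - 330 = -322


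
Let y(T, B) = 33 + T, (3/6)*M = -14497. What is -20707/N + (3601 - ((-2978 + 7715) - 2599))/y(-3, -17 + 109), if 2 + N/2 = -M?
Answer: 4678299/96640 ≈ 48.410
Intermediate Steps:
M = -28994 (M = 2*(-14497) = -28994)
N = 57984 (N = -4 + 2*(-1*(-28994)) = -4 + 2*28994 = -4 + 57988 = 57984)
-20707/N + (3601 - ((-2978 + 7715) - 2599))/y(-3, -17 + 109) = -20707/57984 + (3601 - ((-2978 + 7715) - 2599))/(33 - 3) = -20707*1/57984 + (3601 - (4737 - 2599))/30 = -20707/57984 + (3601 - 1*2138)*(1/30) = -20707/57984 + (3601 - 2138)*(1/30) = -20707/57984 + 1463*(1/30) = -20707/57984 + 1463/30 = 4678299/96640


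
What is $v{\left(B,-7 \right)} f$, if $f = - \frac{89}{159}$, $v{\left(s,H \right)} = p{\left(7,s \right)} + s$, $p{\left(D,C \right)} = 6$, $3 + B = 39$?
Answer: $- \frac{1246}{53} \approx -23.509$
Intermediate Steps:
$B = 36$ ($B = -3 + 39 = 36$)
$v{\left(s,H \right)} = 6 + s$
$f = - \frac{89}{159}$ ($f = \left(-89\right) \frac{1}{159} = - \frac{89}{159} \approx -0.55975$)
$v{\left(B,-7 \right)} f = \left(6 + 36\right) \left(- \frac{89}{159}\right) = 42 \left(- \frac{89}{159}\right) = - \frac{1246}{53}$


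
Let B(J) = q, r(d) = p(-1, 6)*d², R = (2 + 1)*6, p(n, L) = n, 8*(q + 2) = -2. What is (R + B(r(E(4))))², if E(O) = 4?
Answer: 3969/16 ≈ 248.06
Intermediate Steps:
q = -9/4 (q = -2 + (⅛)*(-2) = -2 - ¼ = -9/4 ≈ -2.2500)
R = 18 (R = 3*6 = 18)
r(d) = -d²
B(J) = -9/4
(R + B(r(E(4))))² = (18 - 9/4)² = (63/4)² = 3969/16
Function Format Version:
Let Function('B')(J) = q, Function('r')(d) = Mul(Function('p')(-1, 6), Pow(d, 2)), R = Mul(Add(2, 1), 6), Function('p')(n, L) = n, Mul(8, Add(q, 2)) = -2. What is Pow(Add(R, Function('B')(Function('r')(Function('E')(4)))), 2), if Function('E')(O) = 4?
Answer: Rational(3969, 16) ≈ 248.06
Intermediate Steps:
q = Rational(-9, 4) (q = Add(-2, Mul(Rational(1, 8), -2)) = Add(-2, Rational(-1, 4)) = Rational(-9, 4) ≈ -2.2500)
R = 18 (R = Mul(3, 6) = 18)
Function('r')(d) = Mul(-1, Pow(d, 2))
Function('B')(J) = Rational(-9, 4)
Pow(Add(R, Function('B')(Function('r')(Function('E')(4)))), 2) = Pow(Add(18, Rational(-9, 4)), 2) = Pow(Rational(63, 4), 2) = Rational(3969, 16)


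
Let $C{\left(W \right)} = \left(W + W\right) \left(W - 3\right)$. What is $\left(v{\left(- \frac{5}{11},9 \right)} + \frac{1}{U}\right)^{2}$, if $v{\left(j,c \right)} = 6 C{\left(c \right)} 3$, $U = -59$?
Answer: $\frac{13154943025}{3481} \approx 3.7791 \cdot 10^{6}$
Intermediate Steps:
$C{\left(W \right)} = 2 W \left(-3 + W\right)$
$v{\left(j,c \right)} = 36 c \left(-3 + c\right)$ ($v{\left(j,c \right)} = 6 \cdot 2 c \left(-3 + c\right) 3 = 12 c \left(-3 + c\right) 3 = 36 c \left(-3 + c\right)$)
$\left(v{\left(- \frac{5}{11},9 \right)} + \frac{1}{U}\right)^{2} = \left(36 \cdot 9 \left(-3 + 9\right) + \frac{1}{-59}\right)^{2} = \left(36 \cdot 9 \cdot 6 - \frac{1}{59}\right)^{2} = \left(1944 - \frac{1}{59}\right)^{2} = \left(\frac{114695}{59}\right)^{2} = \frac{13154943025}{3481}$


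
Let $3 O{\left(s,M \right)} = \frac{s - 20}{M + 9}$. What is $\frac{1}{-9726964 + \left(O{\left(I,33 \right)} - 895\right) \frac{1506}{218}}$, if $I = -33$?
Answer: $- \frac{4578}{44558359765} \approx -1.0274 \cdot 10^{-7}$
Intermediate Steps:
$O{\left(s,M \right)} = \frac{-20 + s}{3 \left(9 + M\right)}$ ($O{\left(s,M \right)} = \frac{\left(s - 20\right) \frac{1}{M + 9}}{3} = \frac{\left(-20 + s\right) \frac{1}{9 + M}}{3} = \frac{\frac{1}{9 + M} \left(-20 + s\right)}{3} = \frac{-20 + s}{3 \left(9 + M\right)}$)
$\frac{1}{-9726964 + \left(O{\left(I,33 \right)} - 895\right) \frac{1506}{218}} = \frac{1}{-9726964 + \left(\frac{-20 - 33}{3 \left(9 + 33\right)} - 895\right) \frac{1506}{218}} = \frac{1}{-9726964 + \left(\frac{1}{3} \cdot \frac{1}{42} \left(-53\right) - 895\right) 1506 \cdot \frac{1}{218}} = \frac{1}{-9726964 + \left(\frac{1}{3} \cdot \frac{1}{42} \left(-53\right) - 895\right) \frac{753}{109}} = \frac{1}{-9726964 + \left(- \frac{53}{126} - 895\right) \frac{753}{109}} = \frac{1}{-9726964 - \frac{28318573}{4578}} = \frac{1}{- \frac{44558359765}{4578}} = - \frac{4578}{44558359765}$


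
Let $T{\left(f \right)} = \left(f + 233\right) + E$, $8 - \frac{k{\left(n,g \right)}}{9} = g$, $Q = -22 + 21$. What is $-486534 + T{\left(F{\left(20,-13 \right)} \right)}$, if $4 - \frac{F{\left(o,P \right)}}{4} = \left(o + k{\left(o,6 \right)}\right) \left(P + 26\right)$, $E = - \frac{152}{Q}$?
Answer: $-488109$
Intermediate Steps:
$Q = -1$
$k{\left(n,g \right)} = 72 - 9 g$
$E = 152$ ($E = - \frac{152}{-1} = \left(-152\right) \left(-1\right) = 152$)
$F{\left(o,P \right)} = 16 - 4 \left(18 + o\right) \left(26 + P\right)$ ($F{\left(o,P \right)} = 16 - 4 \left(o + \left(72 - 54\right)\right) \left(P + 26\right) = 16 - 4 \left(o + \left(72 - 54\right)\right) \left(26 + P\right) = 16 - 4 \left(o + 18\right) \left(26 + P\right) = 16 - 4 \left(18 + o\right) \left(26 + P\right)$)
$T{\left(f \right)} = 385 + f$ ($T{\left(f \right)} = \left(f + 233\right) + 152 = \left(233 + f\right) + 152 = 385 + f$)
$-486534 + T{\left(F{\left(20,-13 \right)} \right)} = -486534 + \left(385 - \left(3000 - 1040\right)\right) = -486534 + \left(385 + \left(-1856 - 2080 + 936 + 1040\right)\right) = -486534 + \left(385 - 1960\right) = -486534 - 1575 = -488109$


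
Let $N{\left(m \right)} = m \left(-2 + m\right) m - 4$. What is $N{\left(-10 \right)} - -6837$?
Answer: $5633$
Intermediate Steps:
$N{\left(m \right)} = -4 + m^{2} \left(-2 + m\right)$ ($N{\left(m \right)} = m^{2} \left(-2 + m\right) - 4 = -4 + m^{2} \left(-2 + m\right)$)
$N{\left(-10 \right)} - -6837 = \left(-4 + \left(-10\right)^{3} - 2 \left(-10\right)^{2}\right) - -6837 = \left(-4 - 1000 - 200\right) + 6837 = -1204 + 6837 = 5633$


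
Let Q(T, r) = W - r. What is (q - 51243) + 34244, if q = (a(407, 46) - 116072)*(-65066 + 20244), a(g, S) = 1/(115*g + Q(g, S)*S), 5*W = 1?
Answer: 1162725825063725/223491 ≈ 5.2026e+9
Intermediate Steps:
W = 1/5 (W = (1/5)*1 = 1/5 ≈ 0.20000)
Q(T, r) = 1/5 - r
a(g, S) = 1/(115*g + S*(1/5 - S)) (a(g, S) = 1/(115*g + (1/5 - S)*S) = 1/(115*g + S*(1/5 - S)))
q = 1162729624187234/223491 (q = (5/(46 - 5*46**2 + 575*407) - 116072)*(-65066 + 20244) = (5/(46 - 5*2116 + 234025) - 116072)*(-44822) = (5/(46 - 10580 + 234025) - 116072)*(-44822) = (5/223491 - 116072)*(-44822) = -25941047347/223491*(-44822) = 1162729624187234/223491 ≈ 5.2026e+9)
(q - 51243) + 34244 = (1162729624187234/223491 - 51243) + 34244 = 1162718171837921/223491 + 34244 = 1162725825063725/223491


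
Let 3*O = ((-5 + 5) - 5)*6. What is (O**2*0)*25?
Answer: 0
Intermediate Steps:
O = -10 (O = (((-5 + 5) - 5)*6)/3 = ((0 - 5)*6)/3 = (-5*6)/3 = (1/3)*(-30) = -10)
(O**2*0)*25 = ((-10)**2*0)*25 = (100*0)*25 = 0*25 = 0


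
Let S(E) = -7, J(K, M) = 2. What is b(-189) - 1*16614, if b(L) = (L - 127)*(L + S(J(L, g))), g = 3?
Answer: 45322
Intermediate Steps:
b(L) = (-127 + L)*(-7 + L) (b(L) = (L - 127)*(L - 7) = (-127 + L)*(-7 + L))
b(-189) - 1*16614 = (889 + (-189)² - 134*(-189)) - 1*16614 = (889 + 35721 + 25326) - 16614 = 61936 - 16614 = 45322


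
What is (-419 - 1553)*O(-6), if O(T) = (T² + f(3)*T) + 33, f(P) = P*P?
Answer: -29580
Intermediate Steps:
f(P) = P²
O(T) = 33 + T² + 9*T (O(T) = (T² + 3²*T) + 33 = (T² + 9*T) + 33 = 33 + T² + 9*T)
(-419 - 1553)*O(-6) = (-419 - 1553)*(33 + (-6)² + 9*(-6)) = -1972*(33 + 36 - 54) = -1972*15 = -29580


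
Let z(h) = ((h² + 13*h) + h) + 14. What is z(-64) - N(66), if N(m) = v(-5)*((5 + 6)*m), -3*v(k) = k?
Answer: 2004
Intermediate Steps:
v(k) = -k/3
z(h) = 14 + h² + 14*h (z(h) = (h² + 14*h) + 14 = 14 + h² + 14*h)
N(m) = 55*m/3 (N(m) = (-⅓*(-5))*((5 + 6)*m) = 5*(11*m)/3 = 55*m/3)
z(-64) - N(66) = (14 + (-64)² + 14*(-64)) - 55*66/3 = (14 + 4096 - 896) - 1*1210 = 3214 - 1210 = 2004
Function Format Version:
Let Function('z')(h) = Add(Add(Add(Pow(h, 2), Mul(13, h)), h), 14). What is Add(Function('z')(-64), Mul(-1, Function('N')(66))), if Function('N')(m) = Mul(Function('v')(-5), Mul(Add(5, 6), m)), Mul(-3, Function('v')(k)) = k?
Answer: 2004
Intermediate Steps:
Function('v')(k) = Mul(Rational(-1, 3), k)
Function('z')(h) = Add(14, Pow(h, 2), Mul(14, h)) (Function('z')(h) = Add(Add(Pow(h, 2), Mul(14, h)), 14) = Add(14, Pow(h, 2), Mul(14, h)))
Function('N')(m) = Mul(Rational(55, 3), m) (Function('N')(m) = Mul(Mul(Rational(-1, 3), -5), Mul(Add(5, 6), m)) = Mul(Rational(5, 3), Mul(11, m)) = Mul(Rational(55, 3), m))
Add(Function('z')(-64), Mul(-1, Function('N')(66))) = Add(Add(14, Pow(-64, 2), Mul(14, -64)), Mul(-1, Mul(Rational(55, 3), 66))) = Add(Add(14, 4096, -896), Mul(-1, 1210)) = Add(3214, -1210) = 2004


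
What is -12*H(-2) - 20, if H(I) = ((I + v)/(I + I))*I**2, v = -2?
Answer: -68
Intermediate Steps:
H(I) = I*(-2 + I)/2 (H(I) = ((I - 2)/(I + I))*I**2 = ((-2 + I)/((2*I)))*I**2 = ((-2 + I)*(1/(2*I)))*I**2 = ((-2 + I)/(2*I))*I**2 = I*(-2 + I)/2)
-12*H(-2) - 20 = -6*(-2)*(-2 - 2) - 20 = -6*(-2)*(-4) - 20 = -12*4 - 20 = -48 - 20 = -68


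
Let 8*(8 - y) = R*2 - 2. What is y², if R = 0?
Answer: 1089/16 ≈ 68.063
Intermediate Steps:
y = 33/4 (y = 8 - (0*2 - 2)/8 = 8 - (0 - 2)/8 = 8 - ⅛*(-2) = 8 + ¼ = 33/4 ≈ 8.2500)
y² = (33/4)² = 1089/16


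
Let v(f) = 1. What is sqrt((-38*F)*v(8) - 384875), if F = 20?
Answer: I*sqrt(385635) ≈ 621.0*I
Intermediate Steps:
sqrt((-38*F)*v(8) - 384875) = sqrt(-38*20*1 - 384875) = sqrt(-760*1 - 384875) = sqrt(-760 - 384875) = sqrt(-385635) = I*sqrt(385635)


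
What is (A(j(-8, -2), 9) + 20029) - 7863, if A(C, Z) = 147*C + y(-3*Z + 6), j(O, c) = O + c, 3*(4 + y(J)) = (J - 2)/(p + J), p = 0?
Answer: 673619/63 ≈ 10692.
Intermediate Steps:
y(J) = -4 + (-2 + J)/(3*J) (y(J) = -4 + ((J - 2)/(0 + J))/3 = -4 + ((-2 + J)/J)/3 = -4 + (-2 + J)/(3*J))
A(C, Z) = 147*C + (-68 + 33*Z)/(3*(6 - 3*Z)) (A(C, Z) = 147*C + (-2 - 11*(-3*Z + 6))/(3*(-3*Z + 6)) = 147*C + (-2 - 11*(6 - 3*Z))/(3*(6 - 3*Z)) = 147*C + (-2 + (-66 + 33*Z))/(3*(6 - 3*Z)) = 147*C + (-68 + 33*Z)/(3*(6 - 3*Z)))
(A(j(-8, -2), 9) + 20029) - 7863 = ((68 - 33*9 + 1323*(-8 - 2)*(-2 + 9))/(9*(-2 + 9)) + 20029) - 7863 = ((⅑)*(68 - 297 + 1323*(-10)*7)/7 + 20029) - 7863 = ((⅑)*(⅐)*(68 - 297 - 92610) + 20029) - 7863 = ((⅑)*(⅐)*(-92839) + 20029) - 7863 = (-92839/63 + 20029) - 7863 = 1168988/63 - 7863 = 673619/63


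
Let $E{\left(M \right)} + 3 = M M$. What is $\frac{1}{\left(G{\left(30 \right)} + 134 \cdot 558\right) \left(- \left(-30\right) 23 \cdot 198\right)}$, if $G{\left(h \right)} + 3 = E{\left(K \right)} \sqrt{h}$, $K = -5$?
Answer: $\frac{24923}{254586307819140} - \frac{\sqrt{30}}{34716314702610} \approx 9.7738 \cdot 10^{-11}$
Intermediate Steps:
$E{\left(M \right)} = -3 + M^{2}$ ($E{\left(M \right)} = -3 + M M = -3 + M^{2}$)
$G{\left(h \right)} = -3 + 22 \sqrt{h}$ ($G{\left(h \right)} = -3 + \left(-3 + \left(-5\right)^{2}\right) \sqrt{h} = -3 + \left(-3 + 25\right) \sqrt{h} = -3 + 22 \sqrt{h}$)
$\frac{1}{\left(G{\left(30 \right)} + 134 \cdot 558\right) \left(- \left(-30\right) 23 \cdot 198\right)} = \frac{1}{\left(\left(-3 + 22 \sqrt{30}\right) + 134 \cdot 558\right) \left(- \left(-30\right) 23 \cdot 198\right)} = \frac{1}{\left(\left(-3 + 22 \sqrt{30}\right) + 74772\right) \left(- \left(-690\right) 198\right)} = \frac{1}{\left(74769 + 22 \sqrt{30}\right) \left(\left(-1\right) \left(-136620\right)\right)} = \frac{1}{\left(74769 + 22 \sqrt{30}\right) 136620} = \frac{1}{74769 + 22 \sqrt{30}} \cdot \frac{1}{136620} = \frac{1}{136620 \left(74769 + 22 \sqrt{30}\right)}$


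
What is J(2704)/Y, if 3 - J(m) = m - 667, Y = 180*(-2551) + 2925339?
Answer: -678/822053 ≈ -0.00082476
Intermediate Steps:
Y = 2466159 (Y = -459180 + 2925339 = 2466159)
J(m) = 670 - m (J(m) = 3 - (m - 667) = 3 - (-667 + m) = 3 + (667 - m) = 670 - m)
J(2704)/Y = (670 - 1*2704)/2466159 = (670 - 2704)*(1/2466159) = -2034*1/2466159 = -678/822053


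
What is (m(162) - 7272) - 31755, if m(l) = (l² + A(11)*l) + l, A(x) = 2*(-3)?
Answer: -13593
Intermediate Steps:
A(x) = -6
m(l) = l² - 5*l (m(l) = (l² - 6*l) + l = l² - 5*l)
(m(162) - 7272) - 31755 = (162*(-5 + 162) - 7272) - 31755 = (162*157 - 7272) - 31755 = (25434 - 7272) - 31755 = 18162 - 31755 = -13593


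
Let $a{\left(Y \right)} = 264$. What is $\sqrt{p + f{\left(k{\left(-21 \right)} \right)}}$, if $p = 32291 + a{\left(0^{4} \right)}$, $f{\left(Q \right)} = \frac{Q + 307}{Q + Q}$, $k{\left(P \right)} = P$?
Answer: $\frac{2 \sqrt{3588438}}{21} \approx 180.41$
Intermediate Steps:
$f{\left(Q \right)} = \frac{307 + Q}{2 Q}$
$p = 32555$ ($p = 32291 + 264 = 32555$)
$\sqrt{p + f{\left(k{\left(-21 \right)} \right)}} = \sqrt{32555 + \frac{307 - 21}{2 \left(-21\right)}} = \sqrt{32555 + \frac{1}{2} \left(- \frac{1}{21}\right) 286} = \sqrt{32555 - \frac{143}{21}} = \sqrt{\frac{683512}{21}} = \frac{2 \sqrt{3588438}}{21}$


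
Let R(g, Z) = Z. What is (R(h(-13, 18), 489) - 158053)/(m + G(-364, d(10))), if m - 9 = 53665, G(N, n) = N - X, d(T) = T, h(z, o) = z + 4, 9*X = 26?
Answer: -354519/119941 ≈ -2.9558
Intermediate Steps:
X = 26/9 (X = (⅑)*26 = 26/9 ≈ 2.8889)
h(z, o) = 4 + z
G(N, n) = -26/9 + N (G(N, n) = N - 1*26/9 = N - 26/9 = -26/9 + N)
m = 53674 (m = 9 + 53665 = 53674)
(R(h(-13, 18), 489) - 158053)/(m + G(-364, d(10))) = (489 - 158053)/(53674 + (-26/9 - 364)) = -157564/(53674 - 3302/9) = -157564/479764/9 = -157564*9/479764 = -354519/119941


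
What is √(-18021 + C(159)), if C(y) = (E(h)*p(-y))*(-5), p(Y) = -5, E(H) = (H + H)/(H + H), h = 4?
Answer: 2*I*√4499 ≈ 134.15*I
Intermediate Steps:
E(H) = 1 (E(H) = (2*H)/((2*H)) = (2*H)*(1/(2*H)) = 1)
C(y) = 25 (C(y) = (1*(-5))*(-5) = -5*(-5) = 25)
√(-18021 + C(159)) = √(-18021 + 25) = √(-17996) = 2*I*√4499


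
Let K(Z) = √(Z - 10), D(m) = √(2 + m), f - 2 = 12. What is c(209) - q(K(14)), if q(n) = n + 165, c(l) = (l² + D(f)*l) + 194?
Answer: 44544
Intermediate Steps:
f = 14 (f = 2 + 12 = 14)
K(Z) = √(-10 + Z)
c(l) = 194 + l² + 4*l (c(l) = (l² + √(2 + 14)*l) + 194 = (l² + √16*l) + 194 = (l² + 4*l) + 194 = 194 + l² + 4*l)
q(n) = 165 + n
c(209) - q(K(14)) = (194 + 209² + 4*209) - (165 + √(-10 + 14)) = (194 + 43681 + 836) - (165 + √4) = 44711 - (165 + 2) = 44711 - 1*167 = 44711 - 167 = 44544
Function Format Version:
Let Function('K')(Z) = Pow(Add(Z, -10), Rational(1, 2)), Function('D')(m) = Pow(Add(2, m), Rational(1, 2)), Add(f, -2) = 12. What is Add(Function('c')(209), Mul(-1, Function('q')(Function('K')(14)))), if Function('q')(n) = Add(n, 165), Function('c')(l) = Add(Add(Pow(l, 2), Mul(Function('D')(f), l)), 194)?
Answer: 44544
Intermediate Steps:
f = 14 (f = Add(2, 12) = 14)
Function('K')(Z) = Pow(Add(-10, Z), Rational(1, 2))
Function('c')(l) = Add(194, Pow(l, 2), Mul(4, l)) (Function('c')(l) = Add(Add(Pow(l, 2), Mul(Pow(Add(2, 14), Rational(1, 2)), l)), 194) = Add(Add(Pow(l, 2), Mul(Pow(16, Rational(1, 2)), l)), 194) = Add(Add(Pow(l, 2), Mul(4, l)), 194) = Add(194, Pow(l, 2), Mul(4, l)))
Function('q')(n) = Add(165, n)
Add(Function('c')(209), Mul(-1, Function('q')(Function('K')(14)))) = Add(Add(194, Pow(209, 2), Mul(4, 209)), Mul(-1, Add(165, Pow(Add(-10, 14), Rational(1, 2))))) = Add(Add(194, 43681, 836), Mul(-1, Add(165, Pow(4, Rational(1, 2))))) = Add(44711, Mul(-1, Add(165, 2))) = Add(44711, Mul(-1, 167)) = Add(44711, -167) = 44544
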